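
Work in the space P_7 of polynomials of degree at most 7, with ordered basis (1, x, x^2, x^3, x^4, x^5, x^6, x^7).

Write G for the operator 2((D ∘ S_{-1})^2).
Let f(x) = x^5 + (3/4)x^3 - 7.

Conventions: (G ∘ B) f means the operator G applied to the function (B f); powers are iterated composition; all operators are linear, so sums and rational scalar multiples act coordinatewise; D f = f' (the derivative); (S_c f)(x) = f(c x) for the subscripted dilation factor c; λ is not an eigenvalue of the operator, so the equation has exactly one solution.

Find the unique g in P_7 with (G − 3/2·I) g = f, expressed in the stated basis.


write g with unknown coordinates in the stated basis and equate coefficients in (G − 3/2·I) g = f
solving from the highest basis element down gives g = -(2/3)x^5 + (311/18)x^3 - (1244/9)x + 14/3
check: G g = (80/3)x^3 - (622/3)x
so G g − 3/2·g = x^5 + (3/4)x^3 - 7 = f ✓

g(x) = -(2/3)x^5 + (311/18)x^3 - (1244/9)x + 14/3


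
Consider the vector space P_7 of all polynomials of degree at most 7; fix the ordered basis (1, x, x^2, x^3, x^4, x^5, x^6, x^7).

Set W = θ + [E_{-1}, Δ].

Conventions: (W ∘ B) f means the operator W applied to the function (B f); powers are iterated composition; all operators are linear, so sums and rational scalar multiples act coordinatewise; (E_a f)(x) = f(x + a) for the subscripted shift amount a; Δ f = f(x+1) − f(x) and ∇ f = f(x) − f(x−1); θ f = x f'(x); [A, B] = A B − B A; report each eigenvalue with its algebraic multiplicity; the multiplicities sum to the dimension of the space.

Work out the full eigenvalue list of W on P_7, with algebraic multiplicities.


image of 1: 0
image of x: x
image of x^2: 2x^2
image of x^3: 3x^3
image of x^4: 4x^4
image of x^5: 5x^5
image of x^6: 6x^6
image of x^7: 7x^7
the matrix is upper triangular; its diagonal is (0, 1, 2, 3, 4, 5, 6, 7)
for a triangular matrix the eigenvalues are the diagonal entries, with algebraic multiplicity their repetition count

λ = 0 (multiplicity 1), λ = 1 (multiplicity 1), λ = 2 (multiplicity 1), λ = 3 (multiplicity 1), λ = 4 (multiplicity 1), λ = 5 (multiplicity 1), λ = 6 (multiplicity 1), λ = 7 (multiplicity 1)


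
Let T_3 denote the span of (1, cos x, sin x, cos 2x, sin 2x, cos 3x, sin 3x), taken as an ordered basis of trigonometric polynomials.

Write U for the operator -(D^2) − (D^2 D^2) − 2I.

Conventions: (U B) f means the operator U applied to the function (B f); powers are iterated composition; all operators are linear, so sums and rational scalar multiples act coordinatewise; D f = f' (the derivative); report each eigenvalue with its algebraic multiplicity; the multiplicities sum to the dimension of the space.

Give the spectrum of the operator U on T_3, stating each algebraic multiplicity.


λ = -74 (multiplicity 2), λ = -14 (multiplicity 2), λ = -2 (multiplicity 3)

image of 1: -2
image of cos x: -2cos x
image of sin x: -2sin x
image of cos 2x: -14cos 2x
image of sin 2x: -14sin 2x
image of cos 3x: -74cos 3x
image of sin 3x: -74sin 3x
the matrix is diagonal; its diagonal is (-2, -2, -2, -14, -14, -74, -74)
for a triangular matrix the eigenvalues are the diagonal entries, with algebraic multiplicity their repetition count


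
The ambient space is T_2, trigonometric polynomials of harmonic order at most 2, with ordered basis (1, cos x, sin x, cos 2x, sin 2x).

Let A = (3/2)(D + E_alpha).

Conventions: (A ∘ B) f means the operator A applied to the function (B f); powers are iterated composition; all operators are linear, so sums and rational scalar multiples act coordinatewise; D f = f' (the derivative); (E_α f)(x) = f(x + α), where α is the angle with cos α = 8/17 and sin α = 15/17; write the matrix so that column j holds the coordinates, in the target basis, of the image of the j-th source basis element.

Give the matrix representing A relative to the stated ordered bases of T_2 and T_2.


image of 1: 3/2
image of cos x: (12/17)cos x - (48/17)sin x
image of sin x: (48/17)cos x + (12/17)sin x
image of cos 2x: -(483/578)cos 2x - (1227/289)sin 2x
image of sin 2x: (1227/289)cos 2x - (483/578)sin 2x
each image's coordinates form column j of the matrix

the matrix is [[3/2, 0, 0, 0, 0]; [0, 12/17, 48/17, 0, 0]; [0, -48/17, 12/17, 0, 0]; [0, 0, 0, -483/578, 1227/289]; [0, 0, 0, -1227/289, -483/578]] (rows listed top to bottom)


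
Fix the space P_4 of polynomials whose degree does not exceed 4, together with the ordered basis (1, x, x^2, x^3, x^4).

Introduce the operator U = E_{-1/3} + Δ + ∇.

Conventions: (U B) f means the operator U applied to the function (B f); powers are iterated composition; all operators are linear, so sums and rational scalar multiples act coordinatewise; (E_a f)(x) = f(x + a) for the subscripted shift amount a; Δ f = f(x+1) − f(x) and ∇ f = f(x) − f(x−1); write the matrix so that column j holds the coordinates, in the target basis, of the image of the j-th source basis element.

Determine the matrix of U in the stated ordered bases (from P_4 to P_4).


the matrix is [[1, 5/3, 1/9, 53/27, 1/81]; [0, 1, 10/3, 1/3, 212/27]; [0, 0, 1, 5, 2/3]; [0, 0, 0, 1, 20/3]; [0, 0, 0, 0, 1]] (rows listed top to bottom)

image of 1: 1
image of x: x + 5/3
image of x^2: x^2 + (10/3)x + 1/9
image of x^3: x^3 + 5x^2 + (1/3)x + 53/27
image of x^4: x^4 + (20/3)x^3 + (2/3)x^2 + (212/27)x + 1/81
each image's coordinates form column j of the matrix


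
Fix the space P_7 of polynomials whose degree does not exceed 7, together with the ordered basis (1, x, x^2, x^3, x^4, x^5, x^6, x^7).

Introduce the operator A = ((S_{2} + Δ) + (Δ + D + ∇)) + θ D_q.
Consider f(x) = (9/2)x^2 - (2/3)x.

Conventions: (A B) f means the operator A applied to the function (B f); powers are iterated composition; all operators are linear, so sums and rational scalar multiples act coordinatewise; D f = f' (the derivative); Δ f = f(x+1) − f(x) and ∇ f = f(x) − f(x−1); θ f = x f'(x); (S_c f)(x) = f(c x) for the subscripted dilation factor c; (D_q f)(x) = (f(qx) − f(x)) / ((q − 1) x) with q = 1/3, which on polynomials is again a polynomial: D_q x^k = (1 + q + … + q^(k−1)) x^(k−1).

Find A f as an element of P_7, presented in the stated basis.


S_{2} f = 18x^2 - (4/3)x
Δ f = 9x + 23/6
(S_{2} + Δ) f = 18x^2 + (23/3)x + 23/6
Δ f = 9x + 23/6
D f = 9x - 2/3
∇ f = 9x - 31/6
(Δ + D + ∇) f = 27x - 2
((S_{2} + Δ) + (Δ + D + ∇)) f = 18x^2 + (104/3)x + 11/6
D_q f = 6x - 2/3
θ D_q f = 6x
(((S_{2} + Δ) + (Δ + D + ∇)) + θ D_q) f = 18x^2 + (122/3)x + 11/6

the result is g(x) = 18x^2 + (122/3)x + 11/6


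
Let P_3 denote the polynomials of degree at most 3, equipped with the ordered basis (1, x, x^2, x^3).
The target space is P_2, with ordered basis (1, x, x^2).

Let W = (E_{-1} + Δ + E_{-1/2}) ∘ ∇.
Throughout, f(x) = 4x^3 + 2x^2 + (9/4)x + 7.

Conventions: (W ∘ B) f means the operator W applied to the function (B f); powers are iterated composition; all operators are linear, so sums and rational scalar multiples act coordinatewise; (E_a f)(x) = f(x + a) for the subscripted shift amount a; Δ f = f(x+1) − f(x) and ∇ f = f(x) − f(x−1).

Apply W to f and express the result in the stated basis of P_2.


the image equals g(x) = 24x^2 - 28x + 79/2

∇ f = 12x^2 - 8x + 17/4
E_{-1} ∇ f = 12x^2 - 32x + 97/4
Δ ∇ f = 24x + 4
E_{-1/2} ∇ f = 12x^2 - 20x + 45/4
(E_{-1} + Δ + E_{-1/2}) ∇ f = 24x^2 - 28x + 79/2


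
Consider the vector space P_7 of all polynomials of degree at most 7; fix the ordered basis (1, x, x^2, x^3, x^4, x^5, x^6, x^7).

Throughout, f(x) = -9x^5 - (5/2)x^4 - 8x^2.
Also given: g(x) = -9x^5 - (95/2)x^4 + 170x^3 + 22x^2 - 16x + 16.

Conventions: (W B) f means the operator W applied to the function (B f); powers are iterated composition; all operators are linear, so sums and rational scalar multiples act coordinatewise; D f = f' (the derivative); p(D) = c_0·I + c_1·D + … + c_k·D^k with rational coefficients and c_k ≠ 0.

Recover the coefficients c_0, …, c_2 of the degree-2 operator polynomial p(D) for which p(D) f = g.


p(D) = I + D − D^2, i.e. c_0 = 1, c_1 = 1, c_2 = -1

D^0 f = -9x^5 - (5/2)x^4 - 8x^2
D^1 f = -45x^4 - 10x^3 - 16x
D^2 f = -180x^3 - 30x^2 - 16
matching coefficients of g against c_0 f + c_1 Df + … from the top degree down determines the c_i
solution: c_0 = 1, c_1 = 1, c_2 = -1


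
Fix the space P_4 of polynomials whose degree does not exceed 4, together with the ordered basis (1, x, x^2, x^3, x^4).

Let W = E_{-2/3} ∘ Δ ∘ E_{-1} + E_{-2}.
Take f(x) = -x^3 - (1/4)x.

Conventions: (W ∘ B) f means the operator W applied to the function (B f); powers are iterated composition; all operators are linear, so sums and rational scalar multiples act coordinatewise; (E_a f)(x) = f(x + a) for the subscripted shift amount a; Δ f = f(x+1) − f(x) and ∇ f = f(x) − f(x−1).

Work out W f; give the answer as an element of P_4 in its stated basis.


E_{-1} f = -x^3 + 3x^2 - (13/4)x + 5/4
Δ E_{-1} f = -3x^2 + 3x - 5/4
E_{-2/3} Δ E_{-1} f = -3x^2 + 7x - 55/12
E_{-2} f = -x^3 + 6x^2 - (49/4)x + 17/2
(E_{-2/3} ∘ Δ ∘ E_{-1} + E_{-2}) f = -x^3 + 3x^2 - (21/4)x + 47/12

the result is g(x) = -x^3 + 3x^2 - (21/4)x + 47/12


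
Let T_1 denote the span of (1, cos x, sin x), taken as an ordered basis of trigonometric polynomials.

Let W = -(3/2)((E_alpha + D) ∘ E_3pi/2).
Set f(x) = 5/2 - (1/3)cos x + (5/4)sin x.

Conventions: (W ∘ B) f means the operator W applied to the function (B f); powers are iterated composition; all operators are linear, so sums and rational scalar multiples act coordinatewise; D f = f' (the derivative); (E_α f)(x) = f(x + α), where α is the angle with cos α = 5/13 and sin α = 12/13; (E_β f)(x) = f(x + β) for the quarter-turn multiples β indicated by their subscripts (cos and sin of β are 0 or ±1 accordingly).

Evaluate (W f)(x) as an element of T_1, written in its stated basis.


E_3pi/2 f = 5/2 - (5/4)cos x - (1/3)sin x
E_alpha E_3pi/2 f = 5/2 - (41/52)cos x + (40/39)sin x
D E_3pi/2 f = -(1/3)cos x + (5/4)sin x
(E_alpha + D) E_3pi/2 f = 5/2 - (175/156)cos x + (355/156)sin x
(-(3/2)((E_alpha + D) ∘ E_3pi/2)) f = -15/4 + (175/104)cos x - (355/104)sin x

g(x) = -15/4 + (175/104)cos x - (355/104)sin x


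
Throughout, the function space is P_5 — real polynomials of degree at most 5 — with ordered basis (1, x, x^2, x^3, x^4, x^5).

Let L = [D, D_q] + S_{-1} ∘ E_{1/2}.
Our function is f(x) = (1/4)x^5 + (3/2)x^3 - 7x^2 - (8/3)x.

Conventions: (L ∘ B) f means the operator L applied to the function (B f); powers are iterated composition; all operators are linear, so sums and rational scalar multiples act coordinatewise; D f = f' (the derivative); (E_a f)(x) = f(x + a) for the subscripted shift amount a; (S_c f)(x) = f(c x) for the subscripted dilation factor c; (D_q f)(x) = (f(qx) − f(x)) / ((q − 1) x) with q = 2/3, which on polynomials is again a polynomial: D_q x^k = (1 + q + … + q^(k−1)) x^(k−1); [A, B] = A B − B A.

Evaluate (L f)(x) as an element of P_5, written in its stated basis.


D_q f = (211/324)x^4 + (19/6)x^2 - (35/3)x - 8/3
D D_q f = (211/81)x^3 + (19/3)x - 35/3
D f = (5/4)x^4 + (9/2)x^2 - 14x - 8/3
D_q D f = (325/108)x^3 + (15/2)x - 14
[D, D_q] f = -(131/324)x^3 - (7/6)x + 7/3
E_{1/2} f = (1/4)x^5 + (5/8)x^4 + (17/8)x^3 - (71/16)x^2 - (1625/192)x - 1109/384
S_{-1} E_{1/2} f = -(1/4)x^5 + (5/8)x^4 - (17/8)x^3 - (71/16)x^2 + (1625/192)x - 1109/384
([D, D_q] + S_{-1} ∘ E_{1/2}) f = -(1/4)x^5 + (5/8)x^4 - (1639/648)x^3 - (71/16)x^2 + (467/64)x - 71/128

the result is g(x) = -(1/4)x^5 + (5/8)x^4 - (1639/648)x^3 - (71/16)x^2 + (467/64)x - 71/128


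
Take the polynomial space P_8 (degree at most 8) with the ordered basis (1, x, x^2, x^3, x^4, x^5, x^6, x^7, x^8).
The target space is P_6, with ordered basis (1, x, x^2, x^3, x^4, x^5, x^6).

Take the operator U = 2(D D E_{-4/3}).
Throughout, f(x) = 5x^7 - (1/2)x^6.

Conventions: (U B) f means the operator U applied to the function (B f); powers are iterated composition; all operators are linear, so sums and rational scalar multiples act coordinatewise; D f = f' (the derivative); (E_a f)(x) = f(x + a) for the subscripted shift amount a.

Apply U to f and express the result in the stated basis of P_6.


E_{-4/3} f = 5x^7 - (283/6)x^6 + (572/3)x^5 - (11560/27)x^4 + (46720/81)x^3 - (37760/81)x^2 + (152576/729)x - 88064/2187
D E_{-4/3} f = 35x^6 - 283x^5 + (2860/3)x^4 - (46240/27)x^3 + (46720/27)x^2 - (75520/81)x + 152576/729
D (D E_{-4/3}) f = 210x^5 - 1415x^4 + (11440/3)x^3 - (46240/9)x^2 + (93440/27)x - 75520/81
(2(D D E_{-4/3})) f = 420x^5 - 2830x^4 + (22880/3)x^3 - (92480/9)x^2 + (186880/27)x - 151040/81

g(x) = 420x^5 - 2830x^4 + (22880/3)x^3 - (92480/9)x^2 + (186880/27)x - 151040/81


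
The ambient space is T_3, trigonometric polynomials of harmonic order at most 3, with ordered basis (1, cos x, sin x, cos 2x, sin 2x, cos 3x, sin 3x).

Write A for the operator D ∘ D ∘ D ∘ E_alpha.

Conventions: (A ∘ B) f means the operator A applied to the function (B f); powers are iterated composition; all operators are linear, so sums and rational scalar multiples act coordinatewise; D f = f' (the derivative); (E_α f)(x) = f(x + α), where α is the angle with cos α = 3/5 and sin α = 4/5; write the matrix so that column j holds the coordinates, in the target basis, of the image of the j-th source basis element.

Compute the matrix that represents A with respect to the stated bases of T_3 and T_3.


image of 1: 0
image of cos x: (4/5)cos x + (3/5)sin x
image of sin x: -(3/5)cos x + (4/5)sin x
image of cos 2x: (192/25)cos 2x - (56/25)sin 2x
image of sin 2x: (56/25)cos 2x + (192/25)sin 2x
image of cos 3x: (1188/125)cos 3x - (3159/125)sin 3x
image of sin 3x: (3159/125)cos 3x + (1188/125)sin 3x
each image's coordinates form column j of the matrix

the matrix is [[0, 0, 0, 0, 0, 0, 0]; [0, 4/5, -3/5, 0, 0, 0, 0]; [0, 3/5, 4/5, 0, 0, 0, 0]; [0, 0, 0, 192/25, 56/25, 0, 0]; [0, 0, 0, -56/25, 192/25, 0, 0]; [0, 0, 0, 0, 0, 1188/125, 3159/125]; [0, 0, 0, 0, 0, -3159/125, 1188/125]] (rows listed top to bottom)


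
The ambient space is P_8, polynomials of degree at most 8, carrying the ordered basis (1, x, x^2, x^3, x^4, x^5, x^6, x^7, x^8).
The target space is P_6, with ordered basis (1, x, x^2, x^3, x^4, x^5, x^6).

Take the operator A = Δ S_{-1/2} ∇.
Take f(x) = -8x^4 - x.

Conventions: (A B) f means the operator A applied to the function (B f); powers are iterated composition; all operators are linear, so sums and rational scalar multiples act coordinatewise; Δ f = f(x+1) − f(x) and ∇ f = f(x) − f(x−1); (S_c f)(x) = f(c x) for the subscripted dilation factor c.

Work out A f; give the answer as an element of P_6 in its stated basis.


the result is g(x) = 12x^2 + 36x + 32

∇ f = -32x^3 + 48x^2 - 32x + 7
S_{-1/2} ∇ f = 4x^3 + 12x^2 + 16x + 7
Δ S_{-1/2} ∇ f = 12x^2 + 36x + 32


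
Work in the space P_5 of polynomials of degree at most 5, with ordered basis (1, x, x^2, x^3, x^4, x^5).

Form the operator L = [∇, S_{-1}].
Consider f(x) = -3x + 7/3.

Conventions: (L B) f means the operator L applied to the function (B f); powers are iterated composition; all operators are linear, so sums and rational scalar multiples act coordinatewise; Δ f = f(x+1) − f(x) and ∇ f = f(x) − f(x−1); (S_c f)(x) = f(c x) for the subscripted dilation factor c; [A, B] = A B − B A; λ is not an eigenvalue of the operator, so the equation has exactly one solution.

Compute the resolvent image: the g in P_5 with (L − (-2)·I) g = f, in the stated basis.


write g with unknown coordinates in the stated basis and equate coefficients in (L − (-2)·I) g = f
solving from the highest basis element down gives g = -(3/2)x - 1/3
check: L g = 3
so L g − (-2)·g = -3x + 7/3 = f ✓

g(x) = -(3/2)x - 1/3


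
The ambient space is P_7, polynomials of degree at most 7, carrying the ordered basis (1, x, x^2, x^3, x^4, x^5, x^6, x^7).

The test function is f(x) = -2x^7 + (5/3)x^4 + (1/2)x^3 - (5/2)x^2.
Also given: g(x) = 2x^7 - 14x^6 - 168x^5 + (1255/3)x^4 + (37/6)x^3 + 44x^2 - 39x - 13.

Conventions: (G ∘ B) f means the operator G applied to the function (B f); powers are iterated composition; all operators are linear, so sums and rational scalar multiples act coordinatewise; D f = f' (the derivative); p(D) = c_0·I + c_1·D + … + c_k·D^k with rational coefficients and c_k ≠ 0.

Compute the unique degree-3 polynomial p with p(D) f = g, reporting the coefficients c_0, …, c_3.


p(D) = -I + D + 2·D^2 − D^3, i.e. c_0 = -1, c_1 = 1, c_2 = 2, c_3 = -1

D^0 f = -2x^7 + (5/3)x^4 + (1/2)x^3 - (5/2)x^2
D^1 f = -14x^6 + (20/3)x^3 + (3/2)x^2 - 5x
D^2 f = -84x^5 + 20x^2 + 3x - 5
D^3 f = -420x^4 + 40x + 3
matching coefficients of g against c_0 f + c_1 Df + … from the top degree down determines the c_i
solution: c_0 = -1, c_1 = 1, c_2 = 2, c_3 = -1


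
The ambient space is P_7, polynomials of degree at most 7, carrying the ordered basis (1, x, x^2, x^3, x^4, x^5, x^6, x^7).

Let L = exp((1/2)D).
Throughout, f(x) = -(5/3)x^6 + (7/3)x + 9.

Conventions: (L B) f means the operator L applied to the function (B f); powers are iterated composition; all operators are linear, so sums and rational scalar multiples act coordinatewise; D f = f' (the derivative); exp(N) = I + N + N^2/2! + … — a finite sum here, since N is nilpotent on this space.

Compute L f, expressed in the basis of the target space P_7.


order-1 term: -5x^5 + 7/6
order-2 term: -(25/4)x^4
order-3 term: -(25/6)x^3
order-4 term: -(25/16)x^2
order-5 term: -(5/16)x
order-6 term: -5/192
the series for exp((1/2)D) f terminates at order 6
exp((1/2)D) f = -(5/3)x^6 - 5x^5 - (25/4)x^4 - (25/6)x^3 - (25/16)x^2 + (97/48)x + 649/64

g(x) = -(5/3)x^6 - 5x^5 - (25/4)x^4 - (25/6)x^3 - (25/16)x^2 + (97/48)x + 649/64


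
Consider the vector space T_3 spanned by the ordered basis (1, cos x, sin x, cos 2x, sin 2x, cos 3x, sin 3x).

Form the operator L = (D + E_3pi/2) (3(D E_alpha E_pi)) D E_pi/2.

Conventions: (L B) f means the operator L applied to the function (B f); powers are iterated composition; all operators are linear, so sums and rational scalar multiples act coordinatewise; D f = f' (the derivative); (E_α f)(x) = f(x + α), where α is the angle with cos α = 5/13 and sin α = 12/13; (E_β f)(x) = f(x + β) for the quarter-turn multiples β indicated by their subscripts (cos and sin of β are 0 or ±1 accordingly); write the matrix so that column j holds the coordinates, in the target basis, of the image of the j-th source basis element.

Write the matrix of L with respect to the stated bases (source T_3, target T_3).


image of 1: 0
image of cos x: 0
image of sin x: 0
image of cos 2x: -(1452/169)cos 2x + (4296/169)sin 2x
image of sin 2x: -(4296/169)cos 2x - (1452/169)sin 2x
image of cos 3x: -(219780/2197)cos 3x + (89424/2197)sin 3x
image of sin 3x: -(89424/2197)cos 3x - (219780/2197)sin 3x
each image's coordinates form column j of the matrix

the matrix is [[0, 0, 0, 0, 0, 0, 0]; [0, 0, 0, 0, 0, 0, 0]; [0, 0, 0, 0, 0, 0, 0]; [0, 0, 0, -1452/169, -4296/169, 0, 0]; [0, 0, 0, 4296/169, -1452/169, 0, 0]; [0, 0, 0, 0, 0, -219780/2197, -89424/2197]; [0, 0, 0, 0, 0, 89424/2197, -219780/2197]] (rows listed top to bottom)


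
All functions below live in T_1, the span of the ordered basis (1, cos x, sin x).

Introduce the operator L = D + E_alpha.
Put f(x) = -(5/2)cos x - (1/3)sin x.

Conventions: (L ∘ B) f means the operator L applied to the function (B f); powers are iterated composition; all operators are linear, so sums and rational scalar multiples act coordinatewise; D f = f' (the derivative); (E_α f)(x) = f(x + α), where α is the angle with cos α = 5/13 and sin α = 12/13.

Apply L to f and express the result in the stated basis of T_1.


D f = -(1/3)cos x + (5/2)sin x
E_alpha f = -(33/26)cos x + (85/39)sin x
(D + E_alpha) f = -(125/78)cos x + (365/78)sin x

the image equals g(x) = -(125/78)cos x + (365/78)sin x


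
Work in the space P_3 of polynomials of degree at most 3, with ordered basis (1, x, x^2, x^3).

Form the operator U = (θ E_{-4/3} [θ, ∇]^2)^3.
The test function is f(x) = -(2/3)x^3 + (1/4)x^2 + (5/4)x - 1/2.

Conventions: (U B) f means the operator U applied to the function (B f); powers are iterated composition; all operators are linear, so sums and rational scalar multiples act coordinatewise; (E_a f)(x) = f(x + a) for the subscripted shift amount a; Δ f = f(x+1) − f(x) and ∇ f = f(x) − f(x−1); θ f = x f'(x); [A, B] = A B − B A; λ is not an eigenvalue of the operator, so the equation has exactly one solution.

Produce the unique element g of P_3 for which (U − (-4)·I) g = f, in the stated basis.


write g with unknown coordinates in the stated basis and equate coefficients in (U − (-4)·I) g = f
solving from the highest basis element down gives g = -(1/6)x^3 + (1/16)x^2 + (5/16)x - 1/8
check: U g = 0
so U g − (-4)·g = -(2/3)x^3 + (1/4)x^2 + (5/4)x - 1/2 = f ✓

the result is g(x) = -(1/6)x^3 + (1/16)x^2 + (5/16)x - 1/8


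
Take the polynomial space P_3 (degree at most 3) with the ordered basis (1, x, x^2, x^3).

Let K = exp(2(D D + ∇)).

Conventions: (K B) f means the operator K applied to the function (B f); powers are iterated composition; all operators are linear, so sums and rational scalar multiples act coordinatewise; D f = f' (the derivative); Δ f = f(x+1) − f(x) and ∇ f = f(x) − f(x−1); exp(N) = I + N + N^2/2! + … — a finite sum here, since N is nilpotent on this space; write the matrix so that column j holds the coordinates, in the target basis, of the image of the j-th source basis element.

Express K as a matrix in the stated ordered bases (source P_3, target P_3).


the matrix is [[1, 2, 6, 22]; [0, 1, 4, 18]; [0, 0, 1, 6]; [0, 0, 0, 1]] (rows listed top to bottom)

image of 1: 1
image of x: x + 2
image of x^2: x^2 + 4x + 6
image of x^3: x^3 + 6x^2 + 18x + 22
each image's coordinates form column j of the matrix


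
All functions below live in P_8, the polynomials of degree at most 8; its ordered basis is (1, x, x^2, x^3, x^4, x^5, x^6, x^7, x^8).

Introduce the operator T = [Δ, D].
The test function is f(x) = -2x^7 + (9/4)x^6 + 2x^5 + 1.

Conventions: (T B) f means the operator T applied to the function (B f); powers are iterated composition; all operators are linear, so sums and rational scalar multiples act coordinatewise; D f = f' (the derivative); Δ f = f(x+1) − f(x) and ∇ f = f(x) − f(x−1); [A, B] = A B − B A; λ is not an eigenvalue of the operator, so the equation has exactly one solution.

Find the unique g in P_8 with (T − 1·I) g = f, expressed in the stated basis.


g(x) = 2x^7 - (9/4)x^6 - 2x^5 - 1

write g with unknown coordinates in the stated basis and equate coefficients in (T − 1·I) g = f
solving from the highest basis element down gives g = 2x^7 - (9/4)x^6 - 2x^5 - 1
check: T g = 0
so T g − 1·g = -2x^7 + (9/4)x^6 + 2x^5 + 1 = f ✓


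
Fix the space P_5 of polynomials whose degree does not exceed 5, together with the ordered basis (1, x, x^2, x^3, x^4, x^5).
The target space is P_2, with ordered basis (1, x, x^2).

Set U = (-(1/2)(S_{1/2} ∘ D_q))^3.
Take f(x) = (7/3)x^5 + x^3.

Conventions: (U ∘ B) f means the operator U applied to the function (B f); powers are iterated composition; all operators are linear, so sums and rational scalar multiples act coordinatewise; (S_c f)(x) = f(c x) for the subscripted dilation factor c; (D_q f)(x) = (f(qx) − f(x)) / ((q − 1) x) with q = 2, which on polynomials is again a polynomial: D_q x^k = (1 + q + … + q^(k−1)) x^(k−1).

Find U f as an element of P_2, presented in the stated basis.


D_q f = (217/3)x^4 + 7x^2
S_{1/2} D_q f = (217/48)x^4 + (7/4)x^2
(-(1/2)(S_{1/2} ∘ D_q)) f = -(217/96)x^4 - (7/8)x^2
D_q (-(1/2)(S_{1/2} ∘ D_q)) f = -(1085/32)x^3 - (21/8)x
S_{1/2} D_q (-(1/2)(S_{1/2} ∘ D_q)) f = -(1085/256)x^3 - (21/16)x
(-(1/2)(S_{1/2} ∘ D_q)) (-(1/2)(S_{1/2} ∘ D_q)) f = (1085/512)x^3 + (21/32)x
D_q (-(1/2)(S_{1/2} ∘ D_q)) (-(1/2)(S_{1/2} ∘ D_q)) f = (7595/512)x^2 + 21/32
S_{1/2} D_q (-(1/2)(S_{1/2} ∘ D_q)) (-(1/2)(S_{1/2} ∘ D_q)) f = (7595/2048)x^2 + 21/32
(-(1/2)(S_{1/2} ∘ D_q)) (-(1/2)(S_{1/2} ∘ D_q)) (-(1/2)(S_{1/2} ∘ D_q)) f = -(7595/4096)x^2 - 21/64

g(x) = -(7595/4096)x^2 - 21/64


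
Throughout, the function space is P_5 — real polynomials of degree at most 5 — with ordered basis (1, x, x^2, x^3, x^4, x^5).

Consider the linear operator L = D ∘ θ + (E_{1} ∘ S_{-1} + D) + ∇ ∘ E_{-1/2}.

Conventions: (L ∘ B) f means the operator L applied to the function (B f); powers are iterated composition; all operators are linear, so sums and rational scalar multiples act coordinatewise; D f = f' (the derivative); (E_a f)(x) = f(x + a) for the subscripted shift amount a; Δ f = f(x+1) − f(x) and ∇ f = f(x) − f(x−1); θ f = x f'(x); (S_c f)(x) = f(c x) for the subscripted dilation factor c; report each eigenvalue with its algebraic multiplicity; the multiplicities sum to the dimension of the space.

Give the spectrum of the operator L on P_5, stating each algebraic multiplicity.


λ = -1 (multiplicity 3), λ = 1 (multiplicity 3)

image of 1: 1
image of x: -x + 2
image of x^2: x^2 + 10x - 1
image of x^3: -x^3 + 12x^2 - 9x + 9/4
image of x^4: x^4 + 28x^3 - 6x^2 + 17x - 4
image of x^5: -x^5 + 30x^4 - 30x^3 + (45/2)x^2 - 30x + 105/16
the matrix is upper triangular; its diagonal is (1, -1, 1, -1, 1, -1)
for a triangular matrix the eigenvalues are the diagonal entries, with algebraic multiplicity their repetition count


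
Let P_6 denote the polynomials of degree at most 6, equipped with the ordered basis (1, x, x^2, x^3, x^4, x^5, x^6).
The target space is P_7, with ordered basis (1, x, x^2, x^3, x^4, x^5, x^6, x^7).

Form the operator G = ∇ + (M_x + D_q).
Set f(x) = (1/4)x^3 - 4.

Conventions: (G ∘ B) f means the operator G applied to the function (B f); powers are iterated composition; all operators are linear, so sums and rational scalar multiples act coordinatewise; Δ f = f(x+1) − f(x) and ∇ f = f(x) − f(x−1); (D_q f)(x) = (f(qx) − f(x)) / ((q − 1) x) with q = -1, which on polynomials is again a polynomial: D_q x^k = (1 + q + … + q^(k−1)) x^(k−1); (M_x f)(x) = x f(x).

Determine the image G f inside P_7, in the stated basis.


∇ f = (3/4)x^2 - (3/4)x + 1/4
M_x f = (1/4)x^4 - 4x
D_q f = (1/4)x^2
(M_x + D_q) f = (1/4)x^4 + (1/4)x^2 - 4x
(∇ + (M_x + D_q)) f = (1/4)x^4 + x^2 - (19/4)x + 1/4

the image equals g(x) = (1/4)x^4 + x^2 - (19/4)x + 1/4


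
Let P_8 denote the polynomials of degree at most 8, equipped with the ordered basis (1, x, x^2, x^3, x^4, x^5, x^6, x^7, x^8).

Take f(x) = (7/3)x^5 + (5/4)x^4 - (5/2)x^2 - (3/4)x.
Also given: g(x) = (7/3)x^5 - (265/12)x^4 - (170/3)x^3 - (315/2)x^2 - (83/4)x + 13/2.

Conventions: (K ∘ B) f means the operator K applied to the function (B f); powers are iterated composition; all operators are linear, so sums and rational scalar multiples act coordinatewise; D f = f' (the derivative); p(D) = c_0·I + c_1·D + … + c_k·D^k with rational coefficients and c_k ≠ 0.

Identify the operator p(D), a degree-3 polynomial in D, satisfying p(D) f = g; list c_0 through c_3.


D^0 f = (7/3)x^5 + (5/4)x^4 - (5/2)x^2 - (3/4)x
D^1 f = (35/3)x^4 + 5x^3 - 5x - 3/4
D^2 f = (140/3)x^3 + 15x^2 - 5
D^3 f = 140x^2 + 30x
matching coefficients of g against c_0 f + c_1 Df + … from the top degree down determines the c_i
solution: c_0 = 1, c_1 = -2, c_2 = -1, c_3 = -1

c_0 = 1, c_1 = -2, c_2 = -1, c_3 = -1


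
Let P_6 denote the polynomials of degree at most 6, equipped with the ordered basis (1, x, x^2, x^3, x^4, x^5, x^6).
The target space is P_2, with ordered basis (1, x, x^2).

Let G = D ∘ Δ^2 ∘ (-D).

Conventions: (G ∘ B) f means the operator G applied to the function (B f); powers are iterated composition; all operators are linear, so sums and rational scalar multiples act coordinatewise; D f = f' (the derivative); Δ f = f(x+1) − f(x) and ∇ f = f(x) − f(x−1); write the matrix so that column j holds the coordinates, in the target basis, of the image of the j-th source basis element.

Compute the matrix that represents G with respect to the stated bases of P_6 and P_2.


the matrix is [[0, 0, 0, 0, -24, -120, -420]; [0, 0, 0, 0, 0, -120, -720]; [0, 0, 0, 0, 0, 0, -360]] (rows listed top to bottom)

image of 1: 0
image of x: 0
image of x^2: 0
image of x^3: 0
image of x^4: -24
image of x^5: -120x - 120
image of x^6: -360x^2 - 720x - 420
each image's coordinates form column j of the matrix


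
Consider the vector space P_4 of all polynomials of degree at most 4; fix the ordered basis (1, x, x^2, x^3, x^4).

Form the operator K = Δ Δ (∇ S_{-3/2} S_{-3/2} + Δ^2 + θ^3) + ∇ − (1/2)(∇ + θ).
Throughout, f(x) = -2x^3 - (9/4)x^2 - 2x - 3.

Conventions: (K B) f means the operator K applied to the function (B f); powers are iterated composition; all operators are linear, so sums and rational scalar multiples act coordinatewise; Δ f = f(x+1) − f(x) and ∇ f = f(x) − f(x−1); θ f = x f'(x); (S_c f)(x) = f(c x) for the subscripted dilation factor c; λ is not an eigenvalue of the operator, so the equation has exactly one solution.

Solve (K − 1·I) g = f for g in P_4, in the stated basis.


the result is g(x) = (4/5)x^3 + (69/40)x^2 + (1057/12)x + 62029/240

write g with unknown coordinates in the stated basis and equate coefficients in (K − 1·I) g = f
solving from the highest basis element down gives g = (4/5)x^3 + (69/40)x^2 + (1057/12)x + 62029/240
check: K g = -(6/5)x^3 - (21/40)x^2 + (1033/12)x + 61309/240
so K g − 1·g = -2x^3 - (9/4)x^2 - 2x - 3 = f ✓


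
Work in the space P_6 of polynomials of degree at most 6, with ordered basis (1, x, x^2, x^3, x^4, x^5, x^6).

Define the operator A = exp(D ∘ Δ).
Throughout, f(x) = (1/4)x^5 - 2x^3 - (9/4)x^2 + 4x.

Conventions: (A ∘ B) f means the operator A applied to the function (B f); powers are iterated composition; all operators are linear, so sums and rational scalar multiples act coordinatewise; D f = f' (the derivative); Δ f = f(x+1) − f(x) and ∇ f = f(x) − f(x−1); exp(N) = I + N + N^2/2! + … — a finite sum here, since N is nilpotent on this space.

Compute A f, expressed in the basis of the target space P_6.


order-1 term: 5x^3 + (15/2)x^2 - 7x - 37/4
order-2 term: 15x + 15
the series for exp(D ∘ Δ) f terminates at order 2
exp(D ∘ Δ) f = (1/4)x^5 + 3x^3 + (21/4)x^2 + 12x + 23/4

the image equals g(x) = (1/4)x^5 + 3x^3 + (21/4)x^2 + 12x + 23/4


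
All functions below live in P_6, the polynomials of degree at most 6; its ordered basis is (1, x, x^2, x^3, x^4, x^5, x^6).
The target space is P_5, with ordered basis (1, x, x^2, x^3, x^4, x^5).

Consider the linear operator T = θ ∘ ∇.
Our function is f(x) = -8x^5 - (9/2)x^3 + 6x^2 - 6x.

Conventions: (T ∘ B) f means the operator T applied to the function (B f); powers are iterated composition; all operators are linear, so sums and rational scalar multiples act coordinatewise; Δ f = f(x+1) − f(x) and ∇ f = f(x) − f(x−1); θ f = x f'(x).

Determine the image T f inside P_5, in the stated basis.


the result is g(x) = -160x^4 + 240x^3 - 187x^2 + (131/2)x

∇ f = -40x^4 + 80x^3 - (187/2)x^2 + (131/2)x - 49/2
θ ∇ f = -160x^4 + 240x^3 - 187x^2 + (131/2)x


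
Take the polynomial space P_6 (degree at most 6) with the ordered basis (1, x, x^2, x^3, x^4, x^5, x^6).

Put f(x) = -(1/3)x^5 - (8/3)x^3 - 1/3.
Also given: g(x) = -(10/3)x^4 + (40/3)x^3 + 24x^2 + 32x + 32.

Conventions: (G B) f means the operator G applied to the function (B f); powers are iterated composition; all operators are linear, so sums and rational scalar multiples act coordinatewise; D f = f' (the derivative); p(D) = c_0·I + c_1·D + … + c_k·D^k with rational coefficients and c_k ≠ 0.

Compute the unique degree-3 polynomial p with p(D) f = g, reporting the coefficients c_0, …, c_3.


p(D) = 2·D − 2·D^2 − 2·D^3, i.e. c_0 = 0, c_1 = 2, c_2 = -2, c_3 = -2

D^0 f = -(1/3)x^5 - (8/3)x^3 - 1/3
D^1 f = -(5/3)x^4 - 8x^2
D^2 f = -(20/3)x^3 - 16x
D^3 f = -20x^2 - 16
matching coefficients of g against c_0 f + c_1 Df + … from the top degree down determines the c_i
solution: c_0 = 0, c_1 = 2, c_2 = -2, c_3 = -2


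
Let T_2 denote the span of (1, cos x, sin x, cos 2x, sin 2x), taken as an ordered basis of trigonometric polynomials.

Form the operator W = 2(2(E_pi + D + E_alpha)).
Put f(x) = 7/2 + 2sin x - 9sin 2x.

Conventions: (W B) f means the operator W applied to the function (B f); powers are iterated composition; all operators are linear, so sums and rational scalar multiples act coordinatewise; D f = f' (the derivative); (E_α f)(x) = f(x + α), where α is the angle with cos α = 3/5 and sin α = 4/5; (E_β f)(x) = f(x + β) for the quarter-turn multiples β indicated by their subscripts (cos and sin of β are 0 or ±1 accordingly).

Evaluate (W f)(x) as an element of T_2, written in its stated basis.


E_pi f = 7/2 - 2sin x - 9sin 2x
D f = 2cos x - 18cos 2x
E_alpha f = 7/2 + (8/5)cos x + (6/5)sin x - (216/25)cos 2x + (63/25)sin 2x
(E_pi + D + E_alpha) f = 7 + (18/5)cos x - (4/5)sin x - (666/25)cos 2x - (162/25)sin 2x
(2(E_pi + D + E_alpha)) f = 14 + (36/5)cos x - (8/5)sin x - (1332/25)cos 2x - (324/25)sin 2x
(2(2(E_pi + D + E_alpha))) f = 28 + (72/5)cos x - (16/5)sin x - (2664/25)cos 2x - (648/25)sin 2x

the image equals g(x) = 28 + (72/5)cos x - (16/5)sin x - (2664/25)cos 2x - (648/25)sin 2x


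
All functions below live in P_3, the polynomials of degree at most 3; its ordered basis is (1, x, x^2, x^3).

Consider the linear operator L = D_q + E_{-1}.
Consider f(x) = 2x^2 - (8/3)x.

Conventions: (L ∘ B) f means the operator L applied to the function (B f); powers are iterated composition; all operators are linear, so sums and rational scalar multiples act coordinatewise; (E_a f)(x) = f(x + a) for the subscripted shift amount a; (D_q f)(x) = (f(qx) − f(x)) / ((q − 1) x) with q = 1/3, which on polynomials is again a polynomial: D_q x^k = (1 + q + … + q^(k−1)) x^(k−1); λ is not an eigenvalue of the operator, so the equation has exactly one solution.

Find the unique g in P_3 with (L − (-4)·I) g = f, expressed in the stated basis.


write g with unknown coordinates in the stated basis and equate coefficients in (L − (-4)·I) g = f
solving from the highest basis element down gives g = (2/5)x^2 - (12/25)x - 2/25
check: L g = (2/5)x^2 - (56/75)x + 8/25
so L g − (-4)·g = 2x^2 - (8/3)x = f ✓

the result is g(x) = (2/5)x^2 - (12/25)x - 2/25


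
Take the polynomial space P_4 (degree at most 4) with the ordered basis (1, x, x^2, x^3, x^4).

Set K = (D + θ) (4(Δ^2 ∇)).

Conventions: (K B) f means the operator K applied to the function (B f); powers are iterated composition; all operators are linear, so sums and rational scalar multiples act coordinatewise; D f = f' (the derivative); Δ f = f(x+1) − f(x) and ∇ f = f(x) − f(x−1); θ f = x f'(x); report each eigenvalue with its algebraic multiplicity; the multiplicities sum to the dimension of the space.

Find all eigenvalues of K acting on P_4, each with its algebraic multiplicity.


λ = 0 (multiplicity 5)

image of 1: 0
image of x: 0
image of x^2: 0
image of x^3: 0
image of x^4: 96x + 96
the matrix is upper triangular; its diagonal is (0, 0, 0, 0, 0)
for a triangular matrix the eigenvalues are the diagonal entries, with algebraic multiplicity their repetition count


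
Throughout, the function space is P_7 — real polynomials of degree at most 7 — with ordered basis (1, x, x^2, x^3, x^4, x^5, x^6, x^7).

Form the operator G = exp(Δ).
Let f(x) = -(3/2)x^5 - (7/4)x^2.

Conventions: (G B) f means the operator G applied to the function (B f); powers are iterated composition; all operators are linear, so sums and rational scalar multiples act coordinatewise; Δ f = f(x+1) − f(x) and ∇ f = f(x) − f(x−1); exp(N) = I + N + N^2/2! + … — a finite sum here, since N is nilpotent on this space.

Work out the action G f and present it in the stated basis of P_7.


order-1 term: -(15/2)x^4 - 15x^3 - 15x^2 - 11x - 13/4
order-2 term: -15x^3 - 45x^2 - (105/2)x - 97/4
order-3 term: -15x^2 - 45x - 75/2
order-4 term: -(15/2)x - 15
order-5 term: -3/2
the series for exp(Δ) f terminates at order 5
exp(Δ) f = -(3/2)x^5 - (15/2)x^4 - 30x^3 - (307/4)x^2 - 116x - 163/2

the image equals g(x) = -(3/2)x^5 - (15/2)x^4 - 30x^3 - (307/4)x^2 - 116x - 163/2


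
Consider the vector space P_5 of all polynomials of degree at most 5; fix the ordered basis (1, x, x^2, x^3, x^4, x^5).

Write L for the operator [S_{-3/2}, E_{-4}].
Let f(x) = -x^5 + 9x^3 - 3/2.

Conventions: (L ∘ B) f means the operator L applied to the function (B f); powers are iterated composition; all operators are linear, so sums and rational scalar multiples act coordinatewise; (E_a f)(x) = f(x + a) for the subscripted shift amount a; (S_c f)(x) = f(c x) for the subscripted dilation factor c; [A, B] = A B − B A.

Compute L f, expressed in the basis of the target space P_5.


the result is g(x) = (2025/8)x^4 - 675x^3 + (11385/2)x^2 - 6990x + 6280

E_{-4} f = -x^5 + 20x^4 - 151x^3 + 532x^2 - 848x + 893/2
S_{-3/2} E_{-4} f = (243/32)x^5 + (405/4)x^4 + (4077/8)x^3 + 1197x^2 + 1272x + 893/2
S_{-3/2} f = (243/32)x^5 - (243/8)x^3 - 3/2
E_{-4} S_{-3/2} f = (243/32)x^5 - (1215/8)x^4 + (9477/8)x^3 - (8991/2)x^2 + 8262x - 11667/2
[S_{-3/2}, E_{-4}] f = (2025/8)x^4 - 675x^3 + (11385/2)x^2 - 6990x + 6280


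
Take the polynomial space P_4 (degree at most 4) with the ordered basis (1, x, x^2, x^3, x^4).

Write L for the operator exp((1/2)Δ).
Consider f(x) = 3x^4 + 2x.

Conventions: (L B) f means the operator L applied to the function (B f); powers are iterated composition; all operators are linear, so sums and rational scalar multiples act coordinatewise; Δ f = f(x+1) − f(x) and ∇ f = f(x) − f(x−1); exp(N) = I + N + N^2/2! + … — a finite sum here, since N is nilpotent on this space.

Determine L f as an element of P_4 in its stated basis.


the image equals g(x) = 3x^4 + 6x^3 + (27/2)x^2 + (37/2)x + 163/16

order-1 term: 6x^3 + 9x^2 + 6x + 5/2
order-2 term: (9/2)x^2 + 9x + 21/4
order-3 term: (3/2)x + 9/4
order-4 term: 3/16
the series for exp((1/2)Δ) f terminates at order 4
exp((1/2)Δ) f = 3x^4 + 6x^3 + (27/2)x^2 + (37/2)x + 163/16


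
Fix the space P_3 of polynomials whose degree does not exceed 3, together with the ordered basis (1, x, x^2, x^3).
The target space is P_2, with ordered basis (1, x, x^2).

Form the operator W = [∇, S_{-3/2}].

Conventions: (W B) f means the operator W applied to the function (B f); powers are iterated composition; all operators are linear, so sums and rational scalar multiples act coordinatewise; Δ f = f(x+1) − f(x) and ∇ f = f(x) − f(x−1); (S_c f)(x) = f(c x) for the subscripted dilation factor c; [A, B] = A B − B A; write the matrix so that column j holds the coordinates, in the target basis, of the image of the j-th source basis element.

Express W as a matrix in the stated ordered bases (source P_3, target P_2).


image of 1: 0
image of x: -5/2
image of x^2: (15/2)x - 5/4
image of x^3: -(135/8)x^2 + (45/8)x - 35/8
each image's coordinates form column j of the matrix

the matrix is [[0, -5/2, -5/4, -35/8]; [0, 0, 15/2, 45/8]; [0, 0, 0, -135/8]] (rows listed top to bottom)


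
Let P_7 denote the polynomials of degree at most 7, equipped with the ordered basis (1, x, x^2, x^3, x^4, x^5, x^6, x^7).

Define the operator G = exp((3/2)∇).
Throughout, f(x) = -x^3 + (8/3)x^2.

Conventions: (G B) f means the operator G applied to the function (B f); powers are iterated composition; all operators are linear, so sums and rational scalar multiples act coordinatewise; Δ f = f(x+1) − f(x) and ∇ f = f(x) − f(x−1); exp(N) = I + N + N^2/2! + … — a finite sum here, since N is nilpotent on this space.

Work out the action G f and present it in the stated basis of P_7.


the result is g(x) = -x^3 - (11/6)x^2 + (23/4)x + 31/8

order-1 term: -(9/2)x^2 + (25/2)x - 11/2
order-2 term: -(27/4)x + 51/4
order-3 term: -27/8
the series for exp((3/2)∇) f terminates at order 3
exp((3/2)∇) f = -x^3 - (11/6)x^2 + (23/4)x + 31/8


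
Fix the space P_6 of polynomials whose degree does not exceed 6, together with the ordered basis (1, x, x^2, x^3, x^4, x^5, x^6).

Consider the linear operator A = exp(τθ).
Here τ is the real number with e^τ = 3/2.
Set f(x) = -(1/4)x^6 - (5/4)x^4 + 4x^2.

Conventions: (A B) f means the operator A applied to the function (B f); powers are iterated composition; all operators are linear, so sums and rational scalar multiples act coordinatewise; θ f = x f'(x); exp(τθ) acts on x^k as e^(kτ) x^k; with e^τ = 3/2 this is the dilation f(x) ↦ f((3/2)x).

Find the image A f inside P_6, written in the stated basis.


the image equals g(x) = -(729/256)x^6 - (405/64)x^4 + 9x^2

exp(τθ) x^k = e^(kτ) x^k; with e^τ = 3/2 this sends x^k to (3/2)^k x^k
x^2 ↦ 9/4 x^2
x^4 ↦ 81/16 x^4
x^6 ↦ 729/64 x^6
applying this coordinatewise to f: exp(τθ) f = -(729/256)x^6 - (405/64)x^4 + 9x^2
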